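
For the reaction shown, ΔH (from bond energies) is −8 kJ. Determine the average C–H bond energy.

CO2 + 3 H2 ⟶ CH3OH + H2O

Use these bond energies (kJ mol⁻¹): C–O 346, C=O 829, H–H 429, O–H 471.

Let D be the C–H bond energy.
Σ(broken) = 2×829 + 3×429 = 2945
Σ(formed) = 3×D + 1×346 + 3×471 = 1759 + 3D
ΔH = Σ(broken) − Σ(formed) = (2945) − (1759 + 3D) = +1186 − 3D
Setting this equal to −8 kJ gives 3D = 1194, so D = 398 kJ/mol.

D(C–H) ≈ 398 kJ/mol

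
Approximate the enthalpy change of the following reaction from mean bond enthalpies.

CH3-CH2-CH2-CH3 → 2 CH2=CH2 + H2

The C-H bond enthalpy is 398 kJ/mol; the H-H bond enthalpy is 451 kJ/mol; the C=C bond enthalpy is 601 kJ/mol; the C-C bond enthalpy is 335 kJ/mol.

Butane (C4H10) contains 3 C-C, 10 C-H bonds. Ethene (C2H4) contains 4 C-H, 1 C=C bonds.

ΔH ≈ +148 kJ

Bonds broken (reactants):
  C-C: 3 × 335 = 1005
  C-H: 10 × 398 = 3980
  Σ(broken) = 4985 kJ
Bonds formed (products):
  C-H: 8 × 398 = 3184
  C=C: 2 × 601 = 1202
  H-H: 1 × 451 = 451
  Σ(formed) = 4837 kJ
ΔH = Σ(broken) − Σ(formed) = 4985 − 4837 = +148 kJ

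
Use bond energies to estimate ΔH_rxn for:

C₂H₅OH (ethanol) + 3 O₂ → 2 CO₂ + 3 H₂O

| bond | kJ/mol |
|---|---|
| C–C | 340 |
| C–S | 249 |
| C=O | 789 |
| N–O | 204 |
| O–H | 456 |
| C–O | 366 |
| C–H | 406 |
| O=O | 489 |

Bonds broken (reactants):
  C–C: 1 × 340 = 340
  C–H: 5 × 406 = 2030
  C–O: 1 × 366 = 366
  O–H: 1 × 456 = 456
  O=O: 3 × 489 = 1467
  Σ(broken) = 4659 kJ
Bonds formed (products):
  C=O: 4 × 789 = 3156
  O–H: 6 × 456 = 2736
  Σ(formed) = 5892 kJ
ΔH = Σ(broken) − Σ(formed) = 4659 − 5892 = −1233 kJ

ΔH ≈ −1233 kJ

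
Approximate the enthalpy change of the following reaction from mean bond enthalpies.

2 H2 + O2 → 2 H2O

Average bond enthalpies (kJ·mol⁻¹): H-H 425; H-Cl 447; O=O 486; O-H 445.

Bonds broken (reactants):
  H-H: 2 × 425 = 850
  O=O: 1 × 486 = 486
  Σ(broken) = 1336 kJ
Bonds formed (products):
  O-H: 4 × 445 = 1780
  Σ(formed) = 1780 kJ
ΔH = Σ(broken) − Σ(formed) = 1336 − 1780 = −444 kJ

ΔH ≈ −444 kJ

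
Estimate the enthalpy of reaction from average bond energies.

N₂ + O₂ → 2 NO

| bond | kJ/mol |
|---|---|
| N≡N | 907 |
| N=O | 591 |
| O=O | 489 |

Bonds broken (reactants):
  N≡N: 1 × 907 = 907
  O=O: 1 × 489 = 489
  Σ(broken) = 1396 kJ
Bonds formed (products):
  N=O: 2 × 591 = 1182
  Σ(formed) = 1182 kJ
ΔH = Σ(broken) − Σ(formed) = 1396 − 1182 = +214 kJ

ΔH ≈ +214 kJ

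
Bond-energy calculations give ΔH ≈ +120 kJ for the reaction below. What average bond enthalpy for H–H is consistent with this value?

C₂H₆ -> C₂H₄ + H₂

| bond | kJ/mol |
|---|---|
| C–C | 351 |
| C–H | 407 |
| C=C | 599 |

D(H–H) ≈ 446 kJ/mol

Let D be the H–H bond energy.
Σ(broken) = 1×351 + 6×407 = 2793
Σ(formed) = 4×407 + 1×599 + 1×D = 2227 + D
ΔH = Σ(broken) − Σ(formed) = (2793) − (2227 + D) = +566 − D
Setting this equal to +120 kJ gives D = 446 kJ/mol.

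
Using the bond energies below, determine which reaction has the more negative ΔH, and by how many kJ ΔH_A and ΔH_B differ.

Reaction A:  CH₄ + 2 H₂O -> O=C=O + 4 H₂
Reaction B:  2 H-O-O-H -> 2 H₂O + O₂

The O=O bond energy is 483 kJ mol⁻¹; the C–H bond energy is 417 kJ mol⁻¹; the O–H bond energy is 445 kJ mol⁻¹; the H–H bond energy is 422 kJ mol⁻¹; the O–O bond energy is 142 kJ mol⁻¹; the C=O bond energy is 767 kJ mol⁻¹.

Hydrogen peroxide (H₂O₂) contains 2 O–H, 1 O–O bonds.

Reaction B, by 425 kJ

Reaction A:
  Bonds broken (reactants):
    C–H: 4 × 417 = 1668
    O–H: 4 × 445 = 1780
    Σ(broken) = 3448 kJ
  Bonds formed (products):
    C=O: 2 × 767 = 1534
    H–H: 4 × 422 = 1688
    Σ(formed) = 3222 kJ
  ΔH_A = 3448 − 3222 = +226 kJ
Reaction B:
  Bonds broken (reactants):
    O–H: 4 × 445 = 1780
    O–O: 2 × 142 = 284
    Σ(broken) = 2064 kJ
  Bonds formed (products):
    O–H: 4 × 445 = 1780
    O=O: 1 × 483 = 483
    Σ(formed) = 2263 kJ
  ΔH_B = 2064 − 2263 = −199 kJ
ΔH_A − ΔH_B = +425 kJ, so reaction B has the more negative ΔH; |ΔH_A − ΔH_B| = 425 kJ.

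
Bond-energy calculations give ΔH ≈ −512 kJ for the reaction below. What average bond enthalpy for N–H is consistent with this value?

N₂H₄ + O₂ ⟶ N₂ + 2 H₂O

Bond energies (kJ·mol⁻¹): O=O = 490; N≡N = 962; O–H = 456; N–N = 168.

Let D be the N–H bond energy.
Σ(broken) = 4×D + 1×168 + 1×490 = 658 + 4D
Σ(formed) = 1×962 + 4×456 = 2786
ΔH = Σ(broken) − Σ(formed) = (658 + 4D) − (2786) = −2128 + 4D
Setting this equal to −512 kJ gives 4D = 1616, so D = 404 kJ/mol.

D(N–H) ≈ 404 kJ/mol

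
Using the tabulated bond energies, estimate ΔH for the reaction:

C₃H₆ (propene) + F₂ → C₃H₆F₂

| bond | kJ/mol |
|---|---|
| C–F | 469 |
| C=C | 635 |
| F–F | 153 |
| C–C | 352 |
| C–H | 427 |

Bonds broken (reactants):
  C–C: 1 × 352 = 352
  C–H: 6 × 427 = 2562
  C=C: 1 × 635 = 635
  F–F: 1 × 153 = 153
  Σ(broken) = 3702 kJ
Bonds formed (products):
  C–C: 2 × 352 = 704
  C–F: 2 × 469 = 938
  C–H: 6 × 427 = 2562
  Σ(formed) = 4204 kJ
ΔH = Σ(broken) − Σ(formed) = 3702 − 4204 = −502 kJ

ΔH ≈ −502 kJ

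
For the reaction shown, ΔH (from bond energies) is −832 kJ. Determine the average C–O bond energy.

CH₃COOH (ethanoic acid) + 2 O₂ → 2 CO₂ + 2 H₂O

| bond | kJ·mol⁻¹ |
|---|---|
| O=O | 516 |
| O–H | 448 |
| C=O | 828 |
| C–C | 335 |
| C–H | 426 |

D(C–O) ≈ 351 kJ/mol

Let D be the C–O bond energy.
Σ(broken) = 1×335 + 3×426 + 1×D + 1×828 + 1×448 + 2×516 = 3921 + D
Σ(formed) = 4×828 + 4×448 = 5104
ΔH = Σ(broken) − Σ(formed) = (3921 + D) − (5104) = −1183 + D
Setting this equal to −832 kJ gives D = 351 kJ/mol.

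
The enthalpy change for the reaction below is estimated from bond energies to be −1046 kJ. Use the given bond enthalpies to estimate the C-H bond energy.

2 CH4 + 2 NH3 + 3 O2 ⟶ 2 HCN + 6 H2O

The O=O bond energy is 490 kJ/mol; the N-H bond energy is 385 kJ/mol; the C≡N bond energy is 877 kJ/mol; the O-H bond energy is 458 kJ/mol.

Let D be the C-H bond energy.
Σ(broken) = 8×D + 6×385 + 3×490 = 3780 + 8D
Σ(formed) = 2×877 + 2×D + 12×458 = 7250 + 2D
ΔH = Σ(broken) − Σ(formed) = (3780 + 8D) − (7250 + 2D) = −3470 + 6D
Setting this equal to −1046 kJ gives 6D = 2424, so D = 404 kJ/mol.

D(C-H) ≈ 404 kJ/mol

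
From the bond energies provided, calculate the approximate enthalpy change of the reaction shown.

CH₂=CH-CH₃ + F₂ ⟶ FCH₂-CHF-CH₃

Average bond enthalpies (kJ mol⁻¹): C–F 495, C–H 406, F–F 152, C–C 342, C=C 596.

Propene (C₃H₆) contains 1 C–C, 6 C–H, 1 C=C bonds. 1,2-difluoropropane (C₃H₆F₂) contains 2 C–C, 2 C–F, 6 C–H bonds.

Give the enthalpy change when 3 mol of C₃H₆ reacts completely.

Bonds broken (reactants):
  C–C: 1 × 342 = 342
  C–H: 6 × 406 = 2436
  C=C: 1 × 596 = 596
  F–F: 1 × 152 = 152
  Σ(broken) = 3526 kJ
Bonds formed (products):
  C–C: 2 × 342 = 684
  C–F: 2 × 495 = 990
  C–H: 6 × 406 = 2436
  Σ(formed) = 4110 kJ
ΔH = Σ(broken) − Σ(formed) = 3526 − 4110 = −584 kJ
For 3× the reaction as written: 3 × (−584) = −1752 kJ

ΔH = −1752 kJ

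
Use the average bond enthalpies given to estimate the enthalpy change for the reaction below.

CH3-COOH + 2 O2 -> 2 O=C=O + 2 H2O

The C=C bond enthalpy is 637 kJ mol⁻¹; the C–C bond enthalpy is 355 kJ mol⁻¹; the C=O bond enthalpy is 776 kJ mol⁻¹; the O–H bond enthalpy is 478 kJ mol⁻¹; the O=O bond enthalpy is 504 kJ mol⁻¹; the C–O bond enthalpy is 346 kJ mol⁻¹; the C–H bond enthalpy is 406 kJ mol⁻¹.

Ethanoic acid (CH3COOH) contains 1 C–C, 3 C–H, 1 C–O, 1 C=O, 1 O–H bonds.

ΔH ≈ −835 kJ

Bonds broken (reactants):
  C–C: 1 × 355 = 355
  C–H: 3 × 406 = 1218
  C–O: 1 × 346 = 346
  C=O: 1 × 776 = 776
  O–H: 1 × 478 = 478
  O=O: 2 × 504 = 1008
  Σ(broken) = 4181 kJ
Bonds formed (products):
  C=O: 4 × 776 = 3104
  O–H: 4 × 478 = 1912
  Σ(formed) = 5016 kJ
ΔH = Σ(broken) − Σ(formed) = 4181 − 5016 = −835 kJ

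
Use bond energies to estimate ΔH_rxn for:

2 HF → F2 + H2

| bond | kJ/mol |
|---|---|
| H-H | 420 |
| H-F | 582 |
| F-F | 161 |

ΔH ≈ +583 kJ

Bonds broken (reactants):
  H-F: 2 × 582 = 1164
  Σ(broken) = 1164 kJ
Bonds formed (products):
  F-F: 1 × 161 = 161
  H-H: 1 × 420 = 420
  Σ(formed) = 581 kJ
ΔH = Σ(broken) − Σ(formed) = 1164 − 581 = +583 kJ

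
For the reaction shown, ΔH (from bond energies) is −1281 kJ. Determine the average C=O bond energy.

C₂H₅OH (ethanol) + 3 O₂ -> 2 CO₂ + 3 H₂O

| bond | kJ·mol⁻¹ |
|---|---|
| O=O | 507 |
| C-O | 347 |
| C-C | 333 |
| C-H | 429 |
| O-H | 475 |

D(C=O) ≈ 813 kJ/mol

Let D be the C=O bond energy.
Σ(broken) = 1×333 + 5×429 + 1×347 + 1×475 + 3×507 = 4821
Σ(formed) = 4×D + 6×475 = 2850 + 4D
ΔH = Σ(broken) − Σ(formed) = (4821) − (2850 + 4D) = +1971 − 4D
Setting this equal to −1281 kJ gives 4D = 3252, so D = 813 kJ/mol.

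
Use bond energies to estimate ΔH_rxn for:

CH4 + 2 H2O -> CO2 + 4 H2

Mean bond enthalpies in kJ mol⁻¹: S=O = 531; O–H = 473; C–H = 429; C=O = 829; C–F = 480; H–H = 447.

Bonds broken (reactants):
  C–H: 4 × 429 = 1716
  O–H: 4 × 473 = 1892
  Σ(broken) = 3608 kJ
Bonds formed (products):
  C=O: 2 × 829 = 1658
  H–H: 4 × 447 = 1788
  Σ(formed) = 3446 kJ
ΔH = Σ(broken) − Σ(formed) = 3608 − 3446 = +162 kJ

ΔH ≈ +162 kJ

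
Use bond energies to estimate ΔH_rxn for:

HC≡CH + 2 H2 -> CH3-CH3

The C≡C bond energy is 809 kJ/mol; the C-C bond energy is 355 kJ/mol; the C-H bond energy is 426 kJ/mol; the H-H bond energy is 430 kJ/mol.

Bonds broken (reactants):
  C≡C: 1 × 809 = 809
  C-H: 2 × 426 = 852
  H-H: 2 × 430 = 860
  Σ(broken) = 2521 kJ
Bonds formed (products):
  C-C: 1 × 355 = 355
  C-H: 6 × 426 = 2556
  Σ(formed) = 2911 kJ
ΔH = Σ(broken) − Σ(formed) = 2521 − 2911 = −390 kJ

ΔH ≈ −390 kJ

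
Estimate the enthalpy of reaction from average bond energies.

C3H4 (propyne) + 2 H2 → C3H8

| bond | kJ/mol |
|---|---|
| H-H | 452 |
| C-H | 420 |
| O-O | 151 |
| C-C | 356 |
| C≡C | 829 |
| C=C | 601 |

Bonds broken (reactants):
  C≡C: 1 × 829 = 829
  C-C: 1 × 356 = 356
  C-H: 4 × 420 = 1680
  H-H: 2 × 452 = 904
  Σ(broken) = 3769 kJ
Bonds formed (products):
  C-C: 2 × 356 = 712
  C-H: 8 × 420 = 3360
  Σ(formed) = 4072 kJ
ΔH = Σ(broken) − Σ(formed) = 3769 − 4072 = −303 kJ

ΔH ≈ −303 kJ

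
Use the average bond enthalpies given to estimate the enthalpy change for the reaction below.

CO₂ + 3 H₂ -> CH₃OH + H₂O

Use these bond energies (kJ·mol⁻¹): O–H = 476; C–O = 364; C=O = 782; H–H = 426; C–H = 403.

Bonds broken (reactants):
  C=O: 2 × 782 = 1564
  H–H: 3 × 426 = 1278
  Σ(broken) = 2842 kJ
Bonds formed (products):
  C–H: 3 × 403 = 1209
  C–O: 1 × 364 = 364
  O–H: 3 × 476 = 1428
  Σ(formed) = 3001 kJ
ΔH = Σ(broken) − Σ(formed) = 2842 − 3001 = −159 kJ

ΔH ≈ −159 kJ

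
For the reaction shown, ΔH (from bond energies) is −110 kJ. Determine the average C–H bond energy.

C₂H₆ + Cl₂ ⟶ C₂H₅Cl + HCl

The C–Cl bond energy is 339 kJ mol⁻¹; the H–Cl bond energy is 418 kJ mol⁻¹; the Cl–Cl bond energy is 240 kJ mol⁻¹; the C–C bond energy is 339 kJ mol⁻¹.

Let D be the C–H bond energy.
Σ(broken) = 1×339 + 6×D + 1×240 = 579 + 6D
Σ(formed) = 1×339 + 1×339 + 5×D + 1×418 = 1096 + 5D
ΔH = Σ(broken) − Σ(formed) = (579 + 6D) − (1096 + 5D) = −517 + D
Setting this equal to −110 kJ gives D = 407 kJ/mol.

D(C–H) ≈ 407 kJ/mol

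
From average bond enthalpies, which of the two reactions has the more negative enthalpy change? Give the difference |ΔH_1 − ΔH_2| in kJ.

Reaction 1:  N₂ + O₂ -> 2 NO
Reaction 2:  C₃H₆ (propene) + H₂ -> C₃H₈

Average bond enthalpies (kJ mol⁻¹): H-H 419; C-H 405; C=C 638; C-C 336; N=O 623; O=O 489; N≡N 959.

Reaction 2, by 291 kJ

Reaction 1:
  Bonds broken (reactants):
    N≡N: 1 × 959 = 959
    O=O: 1 × 489 = 489
    Σ(broken) = 1448 kJ
  Bonds formed (products):
    N=O: 2 × 623 = 1246
    Σ(formed) = 1246 kJ
  ΔH_1 = 1448 − 1246 = +202 kJ
Reaction 2:
  Bonds broken (reactants):
    C-C: 1 × 336 = 336
    C-H: 6 × 405 = 2430
    C=C: 1 × 638 = 638
    H-H: 1 × 419 = 419
    Σ(broken) = 3823 kJ
  Bonds formed (products):
    C-C: 2 × 336 = 672
    C-H: 8 × 405 = 3240
    Σ(formed) = 3912 kJ
  ΔH_2 = 3823 − 3912 = −89 kJ
ΔH_1 − ΔH_2 = +291 kJ, so reaction 2 has the more negative ΔH; |ΔH_1 − ΔH_2| = 291 kJ.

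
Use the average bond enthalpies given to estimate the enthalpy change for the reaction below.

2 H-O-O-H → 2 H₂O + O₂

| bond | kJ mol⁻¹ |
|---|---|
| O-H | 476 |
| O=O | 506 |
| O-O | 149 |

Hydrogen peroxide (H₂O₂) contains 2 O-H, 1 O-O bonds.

ΔH ≈ −208 kJ

Bonds broken (reactants):
  O-H: 4 × 476 = 1904
  O-O: 2 × 149 = 298
  Σ(broken) = 2202 kJ
Bonds formed (products):
  O-H: 4 × 476 = 1904
  O=O: 1 × 506 = 506
  Σ(formed) = 2410 kJ
ΔH = Σ(broken) − Σ(formed) = 2202 − 2410 = −208 kJ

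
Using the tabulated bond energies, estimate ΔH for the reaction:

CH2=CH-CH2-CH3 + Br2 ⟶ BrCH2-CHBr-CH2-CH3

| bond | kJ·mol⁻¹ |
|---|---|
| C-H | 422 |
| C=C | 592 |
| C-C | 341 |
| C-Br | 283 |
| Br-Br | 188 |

Bonds broken (reactants):
  Br-Br: 1 × 188 = 188
  C-C: 2 × 341 = 682
  C-H: 8 × 422 = 3376
  C=C: 1 × 592 = 592
  Σ(broken) = 4838 kJ
Bonds formed (products):
  C-Br: 2 × 283 = 566
  C-C: 3 × 341 = 1023
  C-H: 8 × 422 = 3376
  Σ(formed) = 4965 kJ
ΔH = Σ(broken) − Σ(formed) = 4838 − 4965 = −127 kJ

ΔH ≈ −127 kJ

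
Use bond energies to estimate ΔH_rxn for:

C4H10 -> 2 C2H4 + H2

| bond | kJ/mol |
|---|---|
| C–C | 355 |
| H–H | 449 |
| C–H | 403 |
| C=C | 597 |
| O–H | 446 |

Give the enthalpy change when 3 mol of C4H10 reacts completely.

Bonds broken (reactants):
  C–C: 3 × 355 = 1065
  C–H: 10 × 403 = 4030
  Σ(broken) = 5095 kJ
Bonds formed (products):
  C–H: 8 × 403 = 3224
  C=C: 2 × 597 = 1194
  H–H: 1 × 449 = 449
  Σ(formed) = 4867 kJ
ΔH = Σ(broken) − Σ(formed) = 5095 − 4867 = +228 kJ
For 3× the reaction as written: 3 × (+228) = +684 kJ

ΔH = +684 kJ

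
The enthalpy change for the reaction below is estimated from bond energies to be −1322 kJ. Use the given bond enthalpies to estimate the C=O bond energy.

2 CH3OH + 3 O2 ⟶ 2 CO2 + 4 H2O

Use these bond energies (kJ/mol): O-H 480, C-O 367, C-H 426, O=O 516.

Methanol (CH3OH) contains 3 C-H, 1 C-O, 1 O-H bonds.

D(C=O) ≈ 820 kJ/mol

Let D be the C=O bond energy.
Σ(broken) = 6×426 + 2×367 + 2×480 + 3×516 = 5798
Σ(formed) = 4×D + 8×480 = 3840 + 4D
ΔH = Σ(broken) − Σ(formed) = (5798) − (3840 + 4D) = +1958 − 4D
Setting this equal to −1322 kJ gives 4D = 3280, so D = 820 kJ/mol.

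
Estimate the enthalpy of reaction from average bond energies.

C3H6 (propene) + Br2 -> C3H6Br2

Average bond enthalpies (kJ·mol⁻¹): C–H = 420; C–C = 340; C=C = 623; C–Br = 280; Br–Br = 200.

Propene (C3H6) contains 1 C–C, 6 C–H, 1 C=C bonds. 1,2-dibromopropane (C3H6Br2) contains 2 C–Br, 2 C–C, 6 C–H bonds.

ΔH ≈ −77 kJ

Bonds broken (reactants):
  Br–Br: 1 × 200 = 200
  C–C: 1 × 340 = 340
  C–H: 6 × 420 = 2520
  C=C: 1 × 623 = 623
  Σ(broken) = 3683 kJ
Bonds formed (products):
  C–Br: 2 × 280 = 560
  C–C: 2 × 340 = 680
  C–H: 6 × 420 = 2520
  Σ(formed) = 3760 kJ
ΔH = Σ(broken) − Σ(formed) = 3683 − 3760 = −77 kJ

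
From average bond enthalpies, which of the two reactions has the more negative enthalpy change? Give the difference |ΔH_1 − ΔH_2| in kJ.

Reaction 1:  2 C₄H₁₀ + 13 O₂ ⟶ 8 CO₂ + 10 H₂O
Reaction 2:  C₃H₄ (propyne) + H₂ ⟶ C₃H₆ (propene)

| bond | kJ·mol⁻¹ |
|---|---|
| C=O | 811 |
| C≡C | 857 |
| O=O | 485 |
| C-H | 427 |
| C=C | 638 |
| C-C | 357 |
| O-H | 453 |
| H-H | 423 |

Reaction 1:
  Bonds broken (reactants):
    C-C: 6 × 357 = 2142
    C-H: 20 × 427 = 8540
    O=O: 13 × 485 = 6305
    Σ(broken) = 16987 kJ
  Bonds formed (products):
    C=O: 16 × 811 = 12976
    O-H: 20 × 453 = 9060
    Σ(formed) = 22036 kJ
  ΔH_1 = 16987 − 22036 = −5049 kJ
Reaction 2:
  Bonds broken (reactants):
    C≡C: 1 × 857 = 857
    C-C: 1 × 357 = 357
    C-H: 4 × 427 = 1708
    H-H: 1 × 423 = 423
    Σ(broken) = 3345 kJ
  Bonds formed (products):
    C-C: 1 × 357 = 357
    C-H: 6 × 427 = 2562
    C=C: 1 × 638 = 638
    Σ(formed) = 3557 kJ
  ΔH_2 = 3345 − 3557 = −212 kJ
ΔH_1 − ΔH_2 = −4837 kJ, so reaction 1 has the more negative ΔH; |ΔH_1 − ΔH_2| = 4837 kJ.

Reaction 1, by 4837 kJ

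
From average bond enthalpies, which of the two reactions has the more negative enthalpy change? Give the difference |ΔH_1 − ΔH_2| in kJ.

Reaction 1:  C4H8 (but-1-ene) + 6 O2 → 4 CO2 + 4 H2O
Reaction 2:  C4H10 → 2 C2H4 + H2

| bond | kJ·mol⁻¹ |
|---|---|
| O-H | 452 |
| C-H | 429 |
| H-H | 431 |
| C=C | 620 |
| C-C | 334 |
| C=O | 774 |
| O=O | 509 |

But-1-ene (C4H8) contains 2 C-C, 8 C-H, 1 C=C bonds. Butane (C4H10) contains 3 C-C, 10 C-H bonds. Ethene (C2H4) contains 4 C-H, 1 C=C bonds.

Reaction 1, by 2223 kJ

Reaction 1:
  Bonds broken (reactants):
    C-C: 2 × 334 = 668
    C-H: 8 × 429 = 3432
    C=C: 1 × 620 = 620
    O=O: 6 × 509 = 3054
    Σ(broken) = 7774 kJ
  Bonds formed (products):
    C=O: 8 × 774 = 6192
    O-H: 8 × 452 = 3616
    Σ(formed) = 9808 kJ
  ΔH_1 = 7774 − 9808 = −2034 kJ
Reaction 2:
  Bonds broken (reactants):
    C-C: 3 × 334 = 1002
    C-H: 10 × 429 = 4290
    Σ(broken) = 5292 kJ
  Bonds formed (products):
    C-H: 8 × 429 = 3432
    C=C: 2 × 620 = 1240
    H-H: 1 × 431 = 431
    Σ(formed) = 5103 kJ
  ΔH_2 = 5292 − 5103 = +189 kJ
ΔH_1 − ΔH_2 = −2223 kJ, so reaction 1 has the more negative ΔH; |ΔH_1 − ΔH_2| = 2223 kJ.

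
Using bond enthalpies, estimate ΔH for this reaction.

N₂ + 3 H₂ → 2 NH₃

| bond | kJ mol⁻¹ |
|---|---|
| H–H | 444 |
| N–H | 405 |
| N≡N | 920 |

Bonds broken (reactants):
  H–H: 3 × 444 = 1332
  N≡N: 1 × 920 = 920
  Σ(broken) = 2252 kJ
Bonds formed (products):
  N–H: 6 × 405 = 2430
  Σ(formed) = 2430 kJ
ΔH = Σ(broken) − Σ(formed) = 2252 − 2430 = −178 kJ

ΔH ≈ −178 kJ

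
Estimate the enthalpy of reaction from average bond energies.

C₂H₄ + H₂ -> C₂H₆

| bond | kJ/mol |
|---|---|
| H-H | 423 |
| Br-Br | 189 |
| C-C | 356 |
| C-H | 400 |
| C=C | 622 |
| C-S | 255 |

Bonds broken (reactants):
  C-H: 4 × 400 = 1600
  C=C: 1 × 622 = 622
  H-H: 1 × 423 = 423
  Σ(broken) = 2645 kJ
Bonds formed (products):
  C-C: 1 × 356 = 356
  C-H: 6 × 400 = 2400
  Σ(formed) = 2756 kJ
ΔH = Σ(broken) − Σ(formed) = 2645 − 2756 = −111 kJ

ΔH ≈ −111 kJ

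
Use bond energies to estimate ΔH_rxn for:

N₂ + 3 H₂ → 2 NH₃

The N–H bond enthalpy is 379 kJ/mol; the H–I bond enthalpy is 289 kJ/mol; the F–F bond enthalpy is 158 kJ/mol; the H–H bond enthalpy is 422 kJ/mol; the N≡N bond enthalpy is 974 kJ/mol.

ΔH ≈ −34 kJ

Bonds broken (reactants):
  H–H: 3 × 422 = 1266
  N≡N: 1 × 974 = 974
  Σ(broken) = 2240 kJ
Bonds formed (products):
  N–H: 6 × 379 = 2274
  Σ(formed) = 2274 kJ
ΔH = Σ(broken) − Σ(formed) = 2240 − 2274 = −34 kJ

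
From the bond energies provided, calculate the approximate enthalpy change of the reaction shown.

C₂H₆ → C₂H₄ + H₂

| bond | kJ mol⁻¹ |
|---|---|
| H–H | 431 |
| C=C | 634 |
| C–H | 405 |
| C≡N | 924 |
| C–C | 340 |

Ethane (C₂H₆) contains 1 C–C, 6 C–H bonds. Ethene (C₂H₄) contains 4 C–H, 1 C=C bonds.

Bonds broken (reactants):
  C–C: 1 × 340 = 340
  C–H: 6 × 405 = 2430
  Σ(broken) = 2770 kJ
Bonds formed (products):
  C–H: 4 × 405 = 1620
  C=C: 1 × 634 = 634
  H–H: 1 × 431 = 431
  Σ(formed) = 2685 kJ
ΔH = Σ(broken) − Σ(formed) = 2770 − 2685 = +85 kJ

ΔH ≈ +85 kJ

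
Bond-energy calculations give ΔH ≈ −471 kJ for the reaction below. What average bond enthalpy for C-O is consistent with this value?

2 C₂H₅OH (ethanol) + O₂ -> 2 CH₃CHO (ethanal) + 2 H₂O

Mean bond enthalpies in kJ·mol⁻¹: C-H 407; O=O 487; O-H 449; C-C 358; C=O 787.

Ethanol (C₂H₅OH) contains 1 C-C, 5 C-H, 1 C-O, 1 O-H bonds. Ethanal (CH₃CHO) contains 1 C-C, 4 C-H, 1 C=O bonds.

D(C-O) ≈ 350 kJ/mol

Let D be the C-O bond energy.
Σ(broken) = 2×358 + 10×407 + 2×D + 2×449 + 1×487 = 6171 + 2D
Σ(formed) = 2×358 + 8×407 + 2×787 + 4×449 = 7342
ΔH = Σ(broken) − Σ(formed) = (6171 + 2D) − (7342) = −1171 + 2D
Setting this equal to −471 kJ gives 2D = 700, so D = 350 kJ/mol.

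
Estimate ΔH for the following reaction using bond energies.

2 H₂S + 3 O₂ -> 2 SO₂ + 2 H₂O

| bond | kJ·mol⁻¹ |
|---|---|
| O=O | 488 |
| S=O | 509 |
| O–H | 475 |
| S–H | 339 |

Bonds broken (reactants):
  O=O: 3 × 488 = 1464
  S–H: 4 × 339 = 1356
  Σ(broken) = 2820 kJ
Bonds formed (products):
  O–H: 4 × 475 = 1900
  S=O: 4 × 509 = 2036
  Σ(formed) = 3936 kJ
ΔH = Σ(broken) − Σ(formed) = 2820 − 3936 = −1116 kJ

ΔH ≈ −1116 kJ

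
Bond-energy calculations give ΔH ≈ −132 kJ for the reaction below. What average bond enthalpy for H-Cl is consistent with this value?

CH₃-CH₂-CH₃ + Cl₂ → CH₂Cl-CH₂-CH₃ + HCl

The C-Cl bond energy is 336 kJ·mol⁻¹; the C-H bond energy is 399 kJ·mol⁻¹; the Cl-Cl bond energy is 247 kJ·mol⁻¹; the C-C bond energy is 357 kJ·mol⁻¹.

D(H-Cl) ≈ 442 kJ/mol

Let D be the H-Cl bond energy.
Σ(broken) = 2×357 + 8×399 + 1×247 = 4153
Σ(formed) = 2×357 + 1×336 + 7×399 + 1×D = 3843 + D
ΔH = Σ(broken) − Σ(formed) = (4153) − (3843 + D) = +310 − D
Setting this equal to −132 kJ gives D = 442 kJ/mol.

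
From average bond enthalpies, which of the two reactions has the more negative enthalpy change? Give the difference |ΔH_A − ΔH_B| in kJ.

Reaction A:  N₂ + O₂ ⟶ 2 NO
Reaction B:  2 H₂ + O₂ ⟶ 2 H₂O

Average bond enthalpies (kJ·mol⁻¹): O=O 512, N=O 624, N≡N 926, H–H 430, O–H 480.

Reaction B, by 738 kJ

Reaction A:
  Bonds broken (reactants):
    N≡N: 1 × 926 = 926
    O=O: 1 × 512 = 512
    Σ(broken) = 1438 kJ
  Bonds formed (products):
    N=O: 2 × 624 = 1248
    Σ(formed) = 1248 kJ
  ΔH_A = 1438 − 1248 = +190 kJ
Reaction B:
  Bonds broken (reactants):
    H–H: 2 × 430 = 860
    O=O: 1 × 512 = 512
    Σ(broken) = 1372 kJ
  Bonds formed (products):
    O–H: 4 × 480 = 1920
    Σ(formed) = 1920 kJ
  ΔH_B = 1372 − 1920 = −548 kJ
ΔH_A − ΔH_B = +738 kJ, so reaction B has the more negative ΔH; |ΔH_A − ΔH_B| = 738 kJ.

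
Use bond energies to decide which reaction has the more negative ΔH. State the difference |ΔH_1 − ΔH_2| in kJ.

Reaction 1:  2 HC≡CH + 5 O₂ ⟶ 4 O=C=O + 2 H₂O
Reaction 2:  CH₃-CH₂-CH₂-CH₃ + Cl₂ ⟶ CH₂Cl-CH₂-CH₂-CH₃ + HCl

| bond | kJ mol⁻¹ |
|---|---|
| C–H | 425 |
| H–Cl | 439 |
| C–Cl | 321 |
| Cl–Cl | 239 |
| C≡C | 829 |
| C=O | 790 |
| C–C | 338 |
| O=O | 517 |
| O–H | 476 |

Reaction 1, by 2185 kJ

Reaction 1:
  Bonds broken (reactants):
    C≡C: 2 × 829 = 1658
    C–H: 4 × 425 = 1700
    O=O: 5 × 517 = 2585
    Σ(broken) = 5943 kJ
  Bonds formed (products):
    C=O: 8 × 790 = 6320
    O–H: 4 × 476 = 1904
    Σ(formed) = 8224 kJ
  ΔH_1 = 5943 − 8224 = −2281 kJ
Reaction 2:
  Bonds broken (reactants):
    C–C: 3 × 338 = 1014
    C–H: 10 × 425 = 4250
    Cl–Cl: 1 × 239 = 239
    Σ(broken) = 5503 kJ
  Bonds formed (products):
    C–C: 3 × 338 = 1014
    C–Cl: 1 × 321 = 321
    C–H: 9 × 425 = 3825
    H–Cl: 1 × 439 = 439
    Σ(formed) = 5599 kJ
  ΔH_2 = 5503 − 5599 = −96 kJ
ΔH_1 − ΔH_2 = −2185 kJ, so reaction 1 has the more negative ΔH; |ΔH_1 − ΔH_2| = 2185 kJ.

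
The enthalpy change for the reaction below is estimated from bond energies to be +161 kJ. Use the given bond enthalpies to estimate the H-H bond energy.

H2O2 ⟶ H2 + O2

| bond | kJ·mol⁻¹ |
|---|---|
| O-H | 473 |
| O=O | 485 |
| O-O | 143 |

Let D be the H-H bond energy.
Σ(broken) = 2×473 + 1×143 = 1089
Σ(formed) = 1×D + 1×485 = 485 + D
ΔH = Σ(broken) − Σ(formed) = (1089) − (485 + D) = +604 − D
Setting this equal to +161 kJ gives D = 443 kJ/mol.

D(H-H) ≈ 443 kJ/mol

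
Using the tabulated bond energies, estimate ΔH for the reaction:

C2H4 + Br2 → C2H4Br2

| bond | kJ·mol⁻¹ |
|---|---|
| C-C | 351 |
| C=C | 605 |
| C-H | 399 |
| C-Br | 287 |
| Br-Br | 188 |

Bonds broken (reactants):
  Br-Br: 1 × 188 = 188
  C-H: 4 × 399 = 1596
  C=C: 1 × 605 = 605
  Σ(broken) = 2389 kJ
Bonds formed (products):
  C-Br: 2 × 287 = 574
  C-C: 1 × 351 = 351
  C-H: 4 × 399 = 1596
  Σ(formed) = 2521 kJ
ΔH = Σ(broken) − Σ(formed) = 2389 − 2521 = −132 kJ

ΔH ≈ −132 kJ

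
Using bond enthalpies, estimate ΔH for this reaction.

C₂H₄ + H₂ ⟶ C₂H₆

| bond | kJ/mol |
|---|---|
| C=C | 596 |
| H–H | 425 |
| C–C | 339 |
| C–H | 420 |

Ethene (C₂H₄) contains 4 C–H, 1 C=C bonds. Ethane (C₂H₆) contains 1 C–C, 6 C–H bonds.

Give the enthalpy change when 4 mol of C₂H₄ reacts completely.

ΔH = −632 kJ

Bonds broken (reactants):
  C–H: 4 × 420 = 1680
  C=C: 1 × 596 = 596
  H–H: 1 × 425 = 425
  Σ(broken) = 2701 kJ
Bonds formed (products):
  C–C: 1 × 339 = 339
  C–H: 6 × 420 = 2520
  Σ(formed) = 2859 kJ
ΔH = Σ(broken) − Σ(formed) = 2701 − 2859 = −158 kJ
For 4× the reaction as written: 4 × (−158) = −632 kJ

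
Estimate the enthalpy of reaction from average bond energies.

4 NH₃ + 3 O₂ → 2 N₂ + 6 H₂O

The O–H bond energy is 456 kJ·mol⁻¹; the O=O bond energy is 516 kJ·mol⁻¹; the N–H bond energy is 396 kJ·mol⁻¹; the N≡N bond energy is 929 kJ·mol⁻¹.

Bonds broken (reactants):
  N–H: 12 × 396 = 4752
  O=O: 3 × 516 = 1548
  Σ(broken) = 6300 kJ
Bonds formed (products):
  N≡N: 2 × 929 = 1858
  O–H: 12 × 456 = 5472
  Σ(formed) = 7330 kJ
ΔH = Σ(broken) − Σ(formed) = 6300 − 7330 = −1030 kJ

ΔH ≈ −1030 kJ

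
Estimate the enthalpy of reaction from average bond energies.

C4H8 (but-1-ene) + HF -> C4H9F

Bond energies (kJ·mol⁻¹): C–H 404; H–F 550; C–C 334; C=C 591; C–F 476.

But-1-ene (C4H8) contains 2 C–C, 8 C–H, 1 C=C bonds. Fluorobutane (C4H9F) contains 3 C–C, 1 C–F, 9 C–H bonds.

ΔH ≈ −73 kJ

Bonds broken (reactants):
  C–C: 2 × 334 = 668
  C–H: 8 × 404 = 3232
  C=C: 1 × 591 = 591
  H–F: 1 × 550 = 550
  Σ(broken) = 5041 kJ
Bonds formed (products):
  C–C: 3 × 334 = 1002
  C–F: 1 × 476 = 476
  C–H: 9 × 404 = 3636
  Σ(formed) = 5114 kJ
ΔH = Σ(broken) − Σ(formed) = 5041 − 5114 = −73 kJ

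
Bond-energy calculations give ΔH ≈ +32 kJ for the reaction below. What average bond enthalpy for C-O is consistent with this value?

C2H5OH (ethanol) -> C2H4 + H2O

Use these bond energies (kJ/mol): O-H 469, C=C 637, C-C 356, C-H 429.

D(C-O) ≈ 353 kJ/mol

Let D be the C-O bond energy.
Σ(broken) = 1×356 + 5×429 + 1×D + 1×469 = 2970 + D
Σ(formed) = 4×429 + 1×637 + 2×469 = 3291
ΔH = Σ(broken) − Σ(formed) = (2970 + D) − (3291) = −321 + D
Setting this equal to +32 kJ gives D = 353 kJ/mol.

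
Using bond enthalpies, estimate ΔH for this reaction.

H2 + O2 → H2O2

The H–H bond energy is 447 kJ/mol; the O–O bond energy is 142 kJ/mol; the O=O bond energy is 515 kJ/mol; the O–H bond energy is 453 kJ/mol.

ΔH ≈ −86 kJ

Bonds broken (reactants):
  H–H: 1 × 447 = 447
  O=O: 1 × 515 = 515
  Σ(broken) = 962 kJ
Bonds formed (products):
  O–H: 2 × 453 = 906
  O–O: 1 × 142 = 142
  Σ(formed) = 1048 kJ
ΔH = Σ(broken) − Σ(formed) = 962 − 1048 = −86 kJ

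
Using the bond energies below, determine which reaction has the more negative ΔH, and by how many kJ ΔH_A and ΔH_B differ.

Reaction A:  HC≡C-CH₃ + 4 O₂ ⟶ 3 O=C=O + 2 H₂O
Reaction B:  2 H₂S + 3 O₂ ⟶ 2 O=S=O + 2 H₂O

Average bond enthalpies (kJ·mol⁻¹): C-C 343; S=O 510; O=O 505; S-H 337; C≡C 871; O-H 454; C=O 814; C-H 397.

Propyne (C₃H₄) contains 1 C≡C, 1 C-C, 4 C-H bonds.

Reaction A, by 885 kJ

Reaction A:
  Bonds broken (reactants):
    C≡C: 1 × 871 = 871
    C-C: 1 × 343 = 343
    C-H: 4 × 397 = 1588
    O=O: 4 × 505 = 2020
    Σ(broken) = 4822 kJ
  Bonds formed (products):
    C=O: 6 × 814 = 4884
    O-H: 4 × 454 = 1816
    Σ(formed) = 6700 kJ
  ΔH_A = 4822 − 6700 = −1878 kJ
Reaction B:
  Bonds broken (reactants):
    O=O: 3 × 505 = 1515
    S-H: 4 × 337 = 1348
    Σ(broken) = 2863 kJ
  Bonds formed (products):
    O-H: 4 × 454 = 1816
    S=O: 4 × 510 = 2040
    Σ(formed) = 3856 kJ
  ΔH_B = 2863 − 3856 = −993 kJ
ΔH_A − ΔH_B = −885 kJ, so reaction A has the more negative ΔH; |ΔH_A − ΔH_B| = 885 kJ.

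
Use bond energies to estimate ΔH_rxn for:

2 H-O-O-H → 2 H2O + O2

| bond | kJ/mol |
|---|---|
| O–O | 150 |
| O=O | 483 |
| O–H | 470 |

ΔH ≈ −183 kJ

Bonds broken (reactants):
  O–H: 4 × 470 = 1880
  O–O: 2 × 150 = 300
  Σ(broken) = 2180 kJ
Bonds formed (products):
  O–H: 4 × 470 = 1880
  O=O: 1 × 483 = 483
  Σ(formed) = 2363 kJ
ΔH = Σ(broken) − Σ(formed) = 2180 − 2363 = −183 kJ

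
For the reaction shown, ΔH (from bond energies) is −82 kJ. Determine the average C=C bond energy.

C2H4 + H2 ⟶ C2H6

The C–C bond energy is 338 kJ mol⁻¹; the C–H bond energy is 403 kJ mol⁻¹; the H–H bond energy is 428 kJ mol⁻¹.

D(C=C) ≈ 634 kJ/mol

Let D be the C=C bond energy.
Σ(broken) = 4×403 + 1×D + 1×428 = 2040 + D
Σ(formed) = 1×338 + 6×403 = 2756
ΔH = Σ(broken) − Σ(formed) = (2040 + D) − (2756) = −716 + D
Setting this equal to −82 kJ gives D = 634 kJ/mol.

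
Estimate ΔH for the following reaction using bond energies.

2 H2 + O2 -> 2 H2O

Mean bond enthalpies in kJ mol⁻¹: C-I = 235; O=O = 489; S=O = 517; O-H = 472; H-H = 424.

ΔH ≈ −551 kJ

Bonds broken (reactants):
  H-H: 2 × 424 = 848
  O=O: 1 × 489 = 489
  Σ(broken) = 1337 kJ
Bonds formed (products):
  O-H: 4 × 472 = 1888
  Σ(formed) = 1888 kJ
ΔH = Σ(broken) − Σ(formed) = 1337 − 1888 = −551 kJ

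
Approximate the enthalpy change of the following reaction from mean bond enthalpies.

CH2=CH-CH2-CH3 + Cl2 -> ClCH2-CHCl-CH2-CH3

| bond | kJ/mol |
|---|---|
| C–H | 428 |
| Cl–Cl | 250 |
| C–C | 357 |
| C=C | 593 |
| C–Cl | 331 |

ΔH ≈ −176 kJ

Bonds broken (reactants):
  C–C: 2 × 357 = 714
  C–H: 8 × 428 = 3424
  C=C: 1 × 593 = 593
  Cl–Cl: 1 × 250 = 250
  Σ(broken) = 4981 kJ
Bonds formed (products):
  C–C: 3 × 357 = 1071
  C–Cl: 2 × 331 = 662
  C–H: 8 × 428 = 3424
  Σ(formed) = 5157 kJ
ΔH = Σ(broken) − Σ(formed) = 4981 − 5157 = −176 kJ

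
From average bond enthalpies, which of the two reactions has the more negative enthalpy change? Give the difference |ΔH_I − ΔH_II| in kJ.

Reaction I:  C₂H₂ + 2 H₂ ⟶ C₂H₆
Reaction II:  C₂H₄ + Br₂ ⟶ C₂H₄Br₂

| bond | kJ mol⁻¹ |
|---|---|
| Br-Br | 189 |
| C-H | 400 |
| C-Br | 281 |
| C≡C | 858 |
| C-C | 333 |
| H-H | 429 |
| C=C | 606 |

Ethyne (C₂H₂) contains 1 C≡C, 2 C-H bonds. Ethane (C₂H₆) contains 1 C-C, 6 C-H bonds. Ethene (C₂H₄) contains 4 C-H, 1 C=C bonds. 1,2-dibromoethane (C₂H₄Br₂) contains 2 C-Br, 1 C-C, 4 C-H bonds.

Reaction I:
  Bonds broken (reactants):
    C≡C: 1 × 858 = 858
    C-H: 2 × 400 = 800
    H-H: 2 × 429 = 858
    Σ(broken) = 2516 kJ
  Bonds formed (products):
    C-C: 1 × 333 = 333
    C-H: 6 × 400 = 2400
    Σ(formed) = 2733 kJ
  ΔH_I = 2516 − 2733 = −217 kJ
Reaction II:
  Bonds broken (reactants):
    Br-Br: 1 × 189 = 189
    C-H: 4 × 400 = 1600
    C=C: 1 × 606 = 606
    Σ(broken) = 2395 kJ
  Bonds formed (products):
    C-Br: 2 × 281 = 562
    C-C: 1 × 333 = 333
    C-H: 4 × 400 = 1600
    Σ(formed) = 2495 kJ
  ΔH_II = 2395 − 2495 = −100 kJ
ΔH_I − ΔH_II = −117 kJ, so reaction I has the more negative ΔH; |ΔH_I − ΔH_II| = 117 kJ.

Reaction I, by 117 kJ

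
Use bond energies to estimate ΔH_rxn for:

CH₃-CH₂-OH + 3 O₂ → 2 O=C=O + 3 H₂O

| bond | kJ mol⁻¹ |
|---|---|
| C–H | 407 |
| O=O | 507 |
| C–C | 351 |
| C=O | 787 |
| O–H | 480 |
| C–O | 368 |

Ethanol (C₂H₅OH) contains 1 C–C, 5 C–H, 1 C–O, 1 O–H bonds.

Bonds broken (reactants):
  C–C: 1 × 351 = 351
  C–H: 5 × 407 = 2035
  C–O: 1 × 368 = 368
  O–H: 1 × 480 = 480
  O=O: 3 × 507 = 1521
  Σ(broken) = 4755 kJ
Bonds formed (products):
  C=O: 4 × 787 = 3148
  O–H: 6 × 480 = 2880
  Σ(formed) = 6028 kJ
ΔH = Σ(broken) − Σ(formed) = 4755 − 6028 = −1273 kJ

ΔH ≈ −1273 kJ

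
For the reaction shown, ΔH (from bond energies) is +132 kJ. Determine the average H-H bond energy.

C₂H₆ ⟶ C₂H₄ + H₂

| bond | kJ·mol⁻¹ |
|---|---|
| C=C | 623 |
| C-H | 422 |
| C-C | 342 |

D(H-H) ≈ 431 kJ/mol

Let D be the H-H bond energy.
Σ(broken) = 1×342 + 6×422 = 2874
Σ(formed) = 4×422 + 1×623 + 1×D = 2311 + D
ΔH = Σ(broken) − Σ(formed) = (2874) − (2311 + D) = +563 − D
Setting this equal to +132 kJ gives D = 431 kJ/mol.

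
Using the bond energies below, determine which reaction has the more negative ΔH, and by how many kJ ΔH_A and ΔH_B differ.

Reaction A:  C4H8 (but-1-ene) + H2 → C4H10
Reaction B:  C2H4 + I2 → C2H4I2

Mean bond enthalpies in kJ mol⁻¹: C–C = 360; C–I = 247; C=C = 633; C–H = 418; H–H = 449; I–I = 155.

Reaction A, by 48 kJ

Reaction A:
  Bonds broken (reactants):
    C–C: 2 × 360 = 720
    C–H: 8 × 418 = 3344
    C=C: 1 × 633 = 633
    H–H: 1 × 449 = 449
    Σ(broken) = 5146 kJ
  Bonds formed (products):
    C–C: 3 × 360 = 1080
    C–H: 10 × 418 = 4180
    Σ(formed) = 5260 kJ
  ΔH_A = 5146 − 5260 = −114 kJ
Reaction B:
  Bonds broken (reactants):
    C–H: 4 × 418 = 1672
    C=C: 1 × 633 = 633
    I–I: 1 × 155 = 155
    Σ(broken) = 2460 kJ
  Bonds formed (products):
    C–C: 1 × 360 = 360
    C–H: 4 × 418 = 1672
    C–I: 2 × 247 = 494
    Σ(formed) = 2526 kJ
  ΔH_B = 2460 − 2526 = −66 kJ
ΔH_A − ΔH_B = −48 kJ, so reaction A has the more negative ΔH; |ΔH_A − ΔH_B| = 48 kJ.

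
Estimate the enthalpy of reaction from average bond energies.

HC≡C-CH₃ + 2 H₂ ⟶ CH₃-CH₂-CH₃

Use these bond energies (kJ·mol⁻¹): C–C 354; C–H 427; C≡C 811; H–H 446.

ΔH ≈ −359 kJ

Bonds broken (reactants):
  C≡C: 1 × 811 = 811
  C–C: 1 × 354 = 354
  C–H: 4 × 427 = 1708
  H–H: 2 × 446 = 892
  Σ(broken) = 3765 kJ
Bonds formed (products):
  C–C: 2 × 354 = 708
  C–H: 8 × 427 = 3416
  Σ(formed) = 4124 kJ
ΔH = Σ(broken) − Σ(formed) = 3765 − 4124 = −359 kJ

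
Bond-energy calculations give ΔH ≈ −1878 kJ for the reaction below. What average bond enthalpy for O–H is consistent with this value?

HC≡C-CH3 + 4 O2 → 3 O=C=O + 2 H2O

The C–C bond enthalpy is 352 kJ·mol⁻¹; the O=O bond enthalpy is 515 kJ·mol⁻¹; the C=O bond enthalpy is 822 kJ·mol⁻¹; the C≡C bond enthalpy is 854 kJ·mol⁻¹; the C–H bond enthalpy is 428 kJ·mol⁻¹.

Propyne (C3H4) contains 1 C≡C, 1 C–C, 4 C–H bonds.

D(O–H) ≈ 481 kJ/mol

Let D be the O–H bond energy.
Σ(broken) = 1×854 + 1×352 + 4×428 + 4×515 = 4978
Σ(formed) = 6×822 + 4×D = 4932 + 4D
ΔH = Σ(broken) − Σ(formed) = (4978) − (4932 + 4D) = +46 − 4D
Setting this equal to −1878 kJ gives 4D = 1924, so D = 481 kJ/mol.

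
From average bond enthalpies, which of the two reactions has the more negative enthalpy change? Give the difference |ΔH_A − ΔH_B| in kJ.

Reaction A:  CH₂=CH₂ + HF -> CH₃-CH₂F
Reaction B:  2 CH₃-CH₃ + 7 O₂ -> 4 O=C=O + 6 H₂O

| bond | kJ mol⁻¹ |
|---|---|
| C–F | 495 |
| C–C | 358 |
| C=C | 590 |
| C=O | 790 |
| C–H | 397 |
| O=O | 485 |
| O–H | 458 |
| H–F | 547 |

Reaction A:
  Bonds broken (reactants):
    C–H: 4 × 397 = 1588
    C=C: 1 × 590 = 590
    H–F: 1 × 547 = 547
    Σ(broken) = 2725 kJ
  Bonds formed (products):
    C–C: 1 × 358 = 358
    C–F: 1 × 495 = 495
    C–H: 5 × 397 = 1985
    Σ(formed) = 2838 kJ
  ΔH_A = 2725 − 2838 = −113 kJ
Reaction B:
  Bonds broken (reactants):
    C–C: 2 × 358 = 716
    C–H: 12 × 397 = 4764
    O=O: 7 × 485 = 3395
    Σ(broken) = 8875 kJ
  Bonds formed (products):
    C=O: 8 × 790 = 6320
    O–H: 12 × 458 = 5496
    Σ(formed) = 11816 kJ
  ΔH_B = 8875 − 11816 = −2941 kJ
ΔH_A − ΔH_B = +2828 kJ, so reaction B has the more negative ΔH; |ΔH_A − ΔH_B| = 2828 kJ.

Reaction B, by 2828 kJ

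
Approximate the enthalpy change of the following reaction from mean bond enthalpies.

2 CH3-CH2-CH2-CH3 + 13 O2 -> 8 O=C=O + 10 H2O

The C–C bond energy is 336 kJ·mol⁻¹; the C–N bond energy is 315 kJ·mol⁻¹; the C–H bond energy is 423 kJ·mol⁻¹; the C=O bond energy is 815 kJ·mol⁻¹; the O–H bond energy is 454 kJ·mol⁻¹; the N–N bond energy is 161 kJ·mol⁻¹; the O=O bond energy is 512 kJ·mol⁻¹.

ΔH ≈ −4988 kJ

Bonds broken (reactants):
  C–C: 6 × 336 = 2016
  C–H: 20 × 423 = 8460
  O=O: 13 × 512 = 6656
  Σ(broken) = 17132 kJ
Bonds formed (products):
  C=O: 16 × 815 = 13040
  O–H: 20 × 454 = 9080
  Σ(formed) = 22120 kJ
ΔH = Σ(broken) − Σ(formed) = 17132 − 22120 = −4988 kJ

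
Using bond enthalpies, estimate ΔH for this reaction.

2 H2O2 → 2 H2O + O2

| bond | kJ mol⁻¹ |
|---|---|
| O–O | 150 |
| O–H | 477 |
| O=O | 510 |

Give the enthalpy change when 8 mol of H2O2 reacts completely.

Bonds broken (reactants):
  O–H: 4 × 477 = 1908
  O–O: 2 × 150 = 300
  Σ(broken) = 2208 kJ
Bonds formed (products):
  O–H: 4 × 477 = 1908
  O=O: 1 × 510 = 510
  Σ(formed) = 2418 kJ
ΔH = Σ(broken) − Σ(formed) = 2208 − 2418 = −210 kJ
For 4× the reaction as written: 4 × (−210) = −840 kJ

ΔH = −840 kJ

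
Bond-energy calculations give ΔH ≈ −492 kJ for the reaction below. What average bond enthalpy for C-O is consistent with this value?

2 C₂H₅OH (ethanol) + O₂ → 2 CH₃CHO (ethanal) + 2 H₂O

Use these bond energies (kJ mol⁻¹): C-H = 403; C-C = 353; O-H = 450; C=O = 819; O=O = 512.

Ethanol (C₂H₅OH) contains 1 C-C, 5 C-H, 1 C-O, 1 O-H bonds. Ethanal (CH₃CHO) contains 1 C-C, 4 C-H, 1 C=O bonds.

Let D be the C-O bond energy.
Σ(broken) = 2×353 + 10×403 + 2×D + 2×450 + 1×512 = 6148 + 2D
Σ(formed) = 2×353 + 8×403 + 2×819 + 4×450 = 7368
ΔH = Σ(broken) − Σ(formed) = (6148 + 2D) − (7368) = −1220 + 2D
Setting this equal to −492 kJ gives 2D = 728, so D = 364 kJ/mol.

D(C-O) ≈ 364 kJ/mol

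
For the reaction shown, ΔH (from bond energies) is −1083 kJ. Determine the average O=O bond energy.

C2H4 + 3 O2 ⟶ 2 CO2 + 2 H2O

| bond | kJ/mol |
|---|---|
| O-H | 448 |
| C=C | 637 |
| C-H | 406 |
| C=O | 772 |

Let D be the O=O bond energy.
Σ(broken) = 4×406 + 1×637 + 3×D = 2261 + 3D
Σ(formed) = 4×772 + 4×448 = 4880
ΔH = Σ(broken) − Σ(formed) = (2261 + 3D) − (4880) = −2619 + 3D
Setting this equal to −1083 kJ gives 3D = 1536, so D = 512 kJ/mol.

D(O=O) ≈ 512 kJ/mol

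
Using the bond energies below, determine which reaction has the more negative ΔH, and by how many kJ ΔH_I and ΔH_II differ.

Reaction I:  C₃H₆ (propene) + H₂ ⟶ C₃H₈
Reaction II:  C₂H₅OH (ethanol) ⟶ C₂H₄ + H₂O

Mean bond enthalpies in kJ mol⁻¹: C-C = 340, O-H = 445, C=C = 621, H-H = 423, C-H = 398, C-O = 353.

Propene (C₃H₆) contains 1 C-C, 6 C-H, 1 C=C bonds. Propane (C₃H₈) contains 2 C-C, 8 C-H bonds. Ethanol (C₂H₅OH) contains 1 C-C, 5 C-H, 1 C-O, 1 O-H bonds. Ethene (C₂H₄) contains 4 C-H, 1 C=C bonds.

Reaction I:
  Bonds broken (reactants):
    C-C: 1 × 340 = 340
    C-H: 6 × 398 = 2388
    C=C: 1 × 621 = 621
    H-H: 1 × 423 = 423
    Σ(broken) = 3772 kJ
  Bonds formed (products):
    C-C: 2 × 340 = 680
    C-H: 8 × 398 = 3184
    Σ(formed) = 3864 kJ
  ΔH_I = 3772 − 3864 = −92 kJ
Reaction II:
  Bonds broken (reactants):
    C-C: 1 × 340 = 340
    C-H: 5 × 398 = 1990
    C-O: 1 × 353 = 353
    O-H: 1 × 445 = 445
    Σ(broken) = 3128 kJ
  Bonds formed (products):
    C-H: 4 × 398 = 1592
    C=C: 1 × 621 = 621
    O-H: 2 × 445 = 890
    Σ(formed) = 3103 kJ
  ΔH_II = 3128 − 3103 = +25 kJ
ΔH_I − ΔH_II = −117 kJ, so reaction I has the more negative ΔH; |ΔH_I − ΔH_II| = 117 kJ.

Reaction I, by 117 kJ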